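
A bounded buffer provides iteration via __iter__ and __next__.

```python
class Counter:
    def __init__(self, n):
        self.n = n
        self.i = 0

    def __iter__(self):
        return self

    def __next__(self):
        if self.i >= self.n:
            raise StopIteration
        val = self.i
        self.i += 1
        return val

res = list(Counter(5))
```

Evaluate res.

Step 1: Counter(5) creates an iterator counting 0 to 4.
Step 2: list() consumes all values: [0, 1, 2, 3, 4].
Therefore res = [0, 1, 2, 3, 4].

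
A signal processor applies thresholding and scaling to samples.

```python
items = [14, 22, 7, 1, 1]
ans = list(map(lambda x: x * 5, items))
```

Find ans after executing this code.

Step 1: Apply lambda x: x * 5 to each element:
  14 -> 70
  22 -> 110
  7 -> 35
  1 -> 5
  1 -> 5
Therefore ans = [70, 110, 35, 5, 5].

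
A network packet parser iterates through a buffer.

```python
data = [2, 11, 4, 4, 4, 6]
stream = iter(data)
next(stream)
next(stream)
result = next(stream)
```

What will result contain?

Step 1: Create iterator over [2, 11, 4, 4, 4, 6].
Step 2: next() consumes 2.
Step 3: next() consumes 11.
Step 4: next() returns 4.
Therefore result = 4.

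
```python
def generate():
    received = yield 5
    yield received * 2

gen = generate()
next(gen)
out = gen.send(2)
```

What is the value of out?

Step 1: next(gen) advances to first yield, producing 5.
Step 2: send(2) resumes, received = 2.
Step 3: yield received * 2 = 2 * 2 = 4.
Therefore out = 4.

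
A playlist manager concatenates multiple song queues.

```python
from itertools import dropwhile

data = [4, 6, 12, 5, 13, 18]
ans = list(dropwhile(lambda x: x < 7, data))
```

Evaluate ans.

Step 1: dropwhile drops elements while < 7:
  4 < 7: dropped
  6 < 7: dropped
  12: kept (dropping stopped)
Step 2: Remaining elements kept regardless of condition.
Therefore ans = [12, 5, 13, 18].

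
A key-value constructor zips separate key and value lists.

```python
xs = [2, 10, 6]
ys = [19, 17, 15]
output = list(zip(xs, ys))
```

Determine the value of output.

Step 1: zip pairs elements at same index:
  Index 0: (2, 19)
  Index 1: (10, 17)
  Index 2: (6, 15)
Therefore output = [(2, 19), (10, 17), (6, 15)].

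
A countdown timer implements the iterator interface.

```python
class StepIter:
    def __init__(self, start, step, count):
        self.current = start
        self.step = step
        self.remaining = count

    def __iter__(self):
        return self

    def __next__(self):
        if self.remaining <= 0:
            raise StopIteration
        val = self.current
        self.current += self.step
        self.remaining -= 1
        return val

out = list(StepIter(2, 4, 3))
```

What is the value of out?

Step 1: StepIter starts at 2, increments by 4, for 3 steps:
  Yield 2, then current += 4
  Yield 6, then current += 4
  Yield 10, then current += 4
Therefore out = [2, 6, 10].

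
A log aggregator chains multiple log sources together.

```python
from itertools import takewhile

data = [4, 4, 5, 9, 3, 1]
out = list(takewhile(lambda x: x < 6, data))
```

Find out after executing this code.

Step 1: takewhile stops at first element >= 6:
  4 < 6: take
  4 < 6: take
  5 < 6: take
  9 >= 6: stop
Therefore out = [4, 4, 5].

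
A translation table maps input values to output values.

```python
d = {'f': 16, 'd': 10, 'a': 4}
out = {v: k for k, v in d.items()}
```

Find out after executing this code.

Step 1: Invert dict (swap keys and values):
  'f': 16 -> 16: 'f'
  'd': 10 -> 10: 'd'
  'a': 4 -> 4: 'a'
Therefore out = {16: 'f', 10: 'd', 4: 'a'}.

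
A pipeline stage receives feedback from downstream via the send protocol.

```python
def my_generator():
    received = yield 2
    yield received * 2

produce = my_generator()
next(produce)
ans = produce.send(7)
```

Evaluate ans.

Step 1: next(produce) advances to first yield, producing 2.
Step 2: send(7) resumes, received = 7.
Step 3: yield received * 2 = 7 * 2 = 14.
Therefore ans = 14.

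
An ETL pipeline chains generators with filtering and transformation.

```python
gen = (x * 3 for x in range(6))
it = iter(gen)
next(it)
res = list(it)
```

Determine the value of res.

Step 1: Generator produces [0, 3, 6, 9, 12, 15].
Step 2: next(it) consumes first element (0).
Step 3: list(it) collects remaining: [3, 6, 9, 12, 15].
Therefore res = [3, 6, 9, 12, 15].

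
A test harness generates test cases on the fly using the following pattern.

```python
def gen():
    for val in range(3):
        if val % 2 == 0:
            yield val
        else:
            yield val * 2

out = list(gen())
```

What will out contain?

Step 1: For each val in range(3), yield val if even, else val*2:
  val=0 (even): yield 0
  val=1 (odd): yield 1*2 = 2
  val=2 (even): yield 2
Therefore out = [0, 2, 2].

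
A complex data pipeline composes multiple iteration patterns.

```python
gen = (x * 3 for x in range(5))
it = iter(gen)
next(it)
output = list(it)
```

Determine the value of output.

Step 1: Generator produces [0, 3, 6, 9, 12].
Step 2: next(it) consumes first element (0).
Step 3: list(it) collects remaining: [3, 6, 9, 12].
Therefore output = [3, 6, 9, 12].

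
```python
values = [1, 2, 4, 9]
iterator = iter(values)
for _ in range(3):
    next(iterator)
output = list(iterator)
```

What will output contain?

Step 1: Create iterator over [1, 2, 4, 9].
Step 2: Advance 3 positions (consuming [1, 2, 4]).
Step 3: list() collects remaining elements: [9].
Therefore output = [9].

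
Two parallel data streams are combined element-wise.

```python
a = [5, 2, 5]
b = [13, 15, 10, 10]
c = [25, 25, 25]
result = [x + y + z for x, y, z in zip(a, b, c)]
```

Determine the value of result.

Step 1: zip three lists (truncates to shortest, len=3):
  5 + 13 + 25 = 43
  2 + 15 + 25 = 42
  5 + 10 + 25 = 40
Therefore result = [43, 42, 40].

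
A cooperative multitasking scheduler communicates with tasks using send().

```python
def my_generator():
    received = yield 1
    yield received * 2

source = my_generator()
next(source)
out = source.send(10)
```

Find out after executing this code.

Step 1: next(source) advances to first yield, producing 1.
Step 2: send(10) resumes, received = 10.
Step 3: yield received * 2 = 10 * 2 = 20.
Therefore out = 20.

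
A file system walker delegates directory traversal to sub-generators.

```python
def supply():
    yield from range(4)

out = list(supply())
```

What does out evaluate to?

Step 1: yield from delegates to the iterable, yielding each element.
Step 2: Collected values: [0, 1, 2, 3].
Therefore out = [0, 1, 2, 3].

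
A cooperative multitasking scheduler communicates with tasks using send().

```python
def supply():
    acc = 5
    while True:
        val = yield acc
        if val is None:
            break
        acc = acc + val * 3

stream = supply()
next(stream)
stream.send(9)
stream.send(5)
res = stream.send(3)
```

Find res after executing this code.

Step 1: next() -> yield acc=5.
Step 2: send(9) -> val=9, acc = 5 + 9*3 = 32, yield 32.
Step 3: send(5) -> val=5, acc = 32 + 5*3 = 47, yield 47.
Step 4: send(3) -> val=3, acc = 47 + 3*3 = 56, yield 56.
Therefore res = 56.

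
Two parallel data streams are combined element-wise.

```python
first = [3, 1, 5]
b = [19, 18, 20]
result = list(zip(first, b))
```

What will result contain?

Step 1: zip pairs elements at same index:
  Index 0: (3, 19)
  Index 1: (1, 18)
  Index 2: (5, 20)
Therefore result = [(3, 19), (1, 18), (5, 20)].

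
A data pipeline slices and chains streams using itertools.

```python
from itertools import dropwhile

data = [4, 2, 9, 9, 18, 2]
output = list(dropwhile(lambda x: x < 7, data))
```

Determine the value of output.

Step 1: dropwhile drops elements while < 7:
  4 < 7: dropped
  2 < 7: dropped
  9: kept (dropping stopped)
Step 2: Remaining elements kept regardless of condition.
Therefore output = [9, 9, 18, 2].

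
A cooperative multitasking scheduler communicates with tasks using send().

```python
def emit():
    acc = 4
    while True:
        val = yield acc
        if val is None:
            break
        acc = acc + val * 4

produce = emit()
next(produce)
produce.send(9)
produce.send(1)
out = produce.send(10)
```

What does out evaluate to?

Step 1: next() -> yield acc=4.
Step 2: send(9) -> val=9, acc = 4 + 9*4 = 40, yield 40.
Step 3: send(1) -> val=1, acc = 40 + 1*4 = 44, yield 44.
Step 4: send(10) -> val=10, acc = 44 + 10*4 = 84, yield 84.
Therefore out = 84.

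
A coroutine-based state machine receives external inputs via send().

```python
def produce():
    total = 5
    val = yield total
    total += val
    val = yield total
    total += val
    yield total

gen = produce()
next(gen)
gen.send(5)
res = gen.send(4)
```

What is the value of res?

Step 1: next() -> yield total=5.
Step 2: send(5) -> val=5, total = 5+5 = 10, yield 10.
Step 3: send(4) -> val=4, total = 10+4 = 14, yield 14.
Therefore res = 14.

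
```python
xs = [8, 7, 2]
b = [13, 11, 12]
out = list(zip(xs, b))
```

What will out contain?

Step 1: zip pairs elements at same index:
  Index 0: (8, 13)
  Index 1: (7, 11)
  Index 2: (2, 12)
Therefore out = [(8, 13), (7, 11), (2, 12)].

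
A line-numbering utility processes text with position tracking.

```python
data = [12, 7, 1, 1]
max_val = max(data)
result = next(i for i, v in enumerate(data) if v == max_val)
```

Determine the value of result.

Step 1: max([12, 7, 1, 1]) = 12.
Step 2: Find first index where value == 12:
  Index 0: 12 == 12, found!
Therefore result = 0.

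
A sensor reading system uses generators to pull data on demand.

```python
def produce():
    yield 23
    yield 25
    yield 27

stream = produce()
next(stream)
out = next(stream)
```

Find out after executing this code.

Step 1: produce() creates a generator.
Step 2: next(stream) yields 23 (consumed and discarded).
Step 3: next(stream) yields 25, assigned to out.
Therefore out = 25.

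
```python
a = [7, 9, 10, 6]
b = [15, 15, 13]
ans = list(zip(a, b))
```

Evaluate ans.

Step 1: zip stops at shortest (len(a)=4, len(b)=3):
  Index 0: (7, 15)
  Index 1: (9, 15)
  Index 2: (10, 13)
Step 2: Last element of a (6) has no pair, dropped.
Therefore ans = [(7, 15), (9, 15), (10, 13)].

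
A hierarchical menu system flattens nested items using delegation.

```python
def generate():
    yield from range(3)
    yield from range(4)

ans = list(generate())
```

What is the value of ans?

Step 1: Trace yields in order:
  yield 0
  yield 1
  yield 2
  yield 0
  yield 1
  yield 2
  yield 3
Therefore ans = [0, 1, 2, 0, 1, 2, 3].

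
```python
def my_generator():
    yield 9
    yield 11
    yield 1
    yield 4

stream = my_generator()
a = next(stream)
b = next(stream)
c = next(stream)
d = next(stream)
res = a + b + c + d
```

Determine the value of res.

Step 1: Create generator and consume all values:
  a = next(stream) = 9
  b = next(stream) = 11
  c = next(stream) = 1
  d = next(stream) = 4
Step 2: res = 9 + 11 + 1 + 4 = 25.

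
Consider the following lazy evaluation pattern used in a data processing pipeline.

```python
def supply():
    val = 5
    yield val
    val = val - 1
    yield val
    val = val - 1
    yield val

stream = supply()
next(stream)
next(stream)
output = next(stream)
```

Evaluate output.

Step 1: Trace through generator execution:
  Yield 1: val starts at 5, yield 5
  Yield 2: val = 5 - 1 = 4, yield 4
  Yield 3: val = 4 - 1 = 3, yield 3
Step 2: First next() gets 5, second next() gets the second value, third next() yields 3.
Therefore output = 3.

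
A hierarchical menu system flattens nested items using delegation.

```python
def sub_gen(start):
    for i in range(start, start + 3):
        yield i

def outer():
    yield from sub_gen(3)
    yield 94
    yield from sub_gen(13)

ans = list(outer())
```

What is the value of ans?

Step 1: outer() delegates to sub_gen(3):
  yield 3
  yield 4
  yield 5
Step 2: yield 94
Step 3: Delegates to sub_gen(13):
  yield 13
  yield 14
  yield 15
Therefore ans = [3, 4, 5, 94, 13, 14, 15].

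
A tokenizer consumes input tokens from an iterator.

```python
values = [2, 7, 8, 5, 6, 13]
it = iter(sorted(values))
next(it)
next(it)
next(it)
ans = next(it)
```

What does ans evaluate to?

Step 1: sorted([2, 7, 8, 5, 6, 13]) = [2, 5, 6, 7, 8, 13].
Step 2: Create iterator and skip 3 elements.
Step 3: next() returns 7.
Therefore ans = 7.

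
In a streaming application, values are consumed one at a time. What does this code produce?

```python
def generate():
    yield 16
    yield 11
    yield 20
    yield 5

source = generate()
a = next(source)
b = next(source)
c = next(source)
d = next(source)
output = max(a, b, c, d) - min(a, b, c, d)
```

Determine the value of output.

Step 1: Create generator and consume all values:
  a = next(source) = 16
  b = next(source) = 11
  c = next(source) = 20
  d = next(source) = 5
Step 2: max = 20, min = 5, output = 20 - 5 = 15.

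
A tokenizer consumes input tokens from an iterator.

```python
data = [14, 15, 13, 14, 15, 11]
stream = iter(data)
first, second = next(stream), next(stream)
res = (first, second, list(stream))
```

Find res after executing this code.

Step 1: Create iterator over [14, 15, 13, 14, 15, 11].
Step 2: first = 14, second = 15.
Step 3: Remaining elements: [13, 14, 15, 11].
Therefore res = (14, 15, [13, 14, 15, 11]).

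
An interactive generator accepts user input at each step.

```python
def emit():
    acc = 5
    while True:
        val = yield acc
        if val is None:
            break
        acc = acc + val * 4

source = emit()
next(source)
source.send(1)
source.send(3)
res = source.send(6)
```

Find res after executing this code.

Step 1: next() -> yield acc=5.
Step 2: send(1) -> val=1, acc = 5 + 1*4 = 9, yield 9.
Step 3: send(3) -> val=3, acc = 9 + 3*4 = 21, yield 21.
Step 4: send(6) -> val=6, acc = 21 + 6*4 = 45, yield 45.
Therefore res = 45.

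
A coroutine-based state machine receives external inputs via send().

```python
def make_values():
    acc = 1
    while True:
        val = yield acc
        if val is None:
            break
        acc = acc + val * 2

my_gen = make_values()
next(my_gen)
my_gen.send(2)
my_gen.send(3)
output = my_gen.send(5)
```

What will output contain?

Step 1: next() -> yield acc=1.
Step 2: send(2) -> val=2, acc = 1 + 2*2 = 5, yield 5.
Step 3: send(3) -> val=3, acc = 5 + 3*2 = 11, yield 11.
Step 4: send(5) -> val=5, acc = 11 + 5*2 = 21, yield 21.
Therefore output = 21.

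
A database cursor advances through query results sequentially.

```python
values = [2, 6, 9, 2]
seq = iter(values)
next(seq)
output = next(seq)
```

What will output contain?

Step 1: Create iterator over [2, 6, 9, 2].
Step 2: next() consumes 2.
Step 3: next() returns 6.
Therefore output = 6.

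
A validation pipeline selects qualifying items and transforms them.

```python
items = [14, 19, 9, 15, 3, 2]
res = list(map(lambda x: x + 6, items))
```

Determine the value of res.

Step 1: Apply lambda x: x + 6 to each element:
  14 -> 20
  19 -> 25
  9 -> 15
  15 -> 21
  3 -> 9
  2 -> 8
Therefore res = [20, 25, 15, 21, 9, 8].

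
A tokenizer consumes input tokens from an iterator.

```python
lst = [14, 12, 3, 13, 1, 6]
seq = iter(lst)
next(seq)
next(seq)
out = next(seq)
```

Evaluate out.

Step 1: Create iterator over [14, 12, 3, 13, 1, 6].
Step 2: next() consumes 14.
Step 3: next() consumes 12.
Step 4: next() returns 3.
Therefore out = 3.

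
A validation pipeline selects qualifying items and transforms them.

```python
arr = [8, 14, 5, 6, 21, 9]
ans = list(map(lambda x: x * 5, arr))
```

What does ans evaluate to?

Step 1: Apply lambda x: x * 5 to each element:
  8 -> 40
  14 -> 70
  5 -> 25
  6 -> 30
  21 -> 105
  9 -> 45
Therefore ans = [40, 70, 25, 30, 105, 45].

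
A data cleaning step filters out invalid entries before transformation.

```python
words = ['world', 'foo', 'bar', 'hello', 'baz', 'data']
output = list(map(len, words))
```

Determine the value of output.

Step 1: Map len() to each word:
  'world' -> 5
  'foo' -> 3
  'bar' -> 3
  'hello' -> 5
  'baz' -> 3
  'data' -> 4
Therefore output = [5, 3, 3, 5, 3, 4].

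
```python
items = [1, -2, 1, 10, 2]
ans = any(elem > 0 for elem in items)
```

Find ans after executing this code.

Step 1: Check elem > 0 for each element in [1, -2, 1, 10, 2]:
  1 > 0: True
  -2 > 0: False
  1 > 0: True
  10 > 0: True
  2 > 0: True
Step 2: any() returns True.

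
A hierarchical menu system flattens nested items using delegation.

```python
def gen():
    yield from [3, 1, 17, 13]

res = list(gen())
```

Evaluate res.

Step 1: yield from delegates to the iterable, yielding each element.
Step 2: Collected values: [3, 1, 17, 13].
Therefore res = [3, 1, 17, 13].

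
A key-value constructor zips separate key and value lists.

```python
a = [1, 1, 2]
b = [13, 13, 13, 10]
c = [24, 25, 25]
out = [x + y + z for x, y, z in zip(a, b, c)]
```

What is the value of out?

Step 1: zip three lists (truncates to shortest, len=3):
  1 + 13 + 24 = 38
  1 + 13 + 25 = 39
  2 + 13 + 25 = 40
Therefore out = [38, 39, 40].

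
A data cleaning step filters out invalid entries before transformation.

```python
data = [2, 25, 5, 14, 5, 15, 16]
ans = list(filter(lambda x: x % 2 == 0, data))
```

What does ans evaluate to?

Step 1: Filter elements divisible by 2:
  2 % 2 = 0: kept
  25 % 2 = 1: removed
  5 % 2 = 1: removed
  14 % 2 = 0: kept
  5 % 2 = 1: removed
  15 % 2 = 1: removed
  16 % 2 = 0: kept
Therefore ans = [2, 14, 16].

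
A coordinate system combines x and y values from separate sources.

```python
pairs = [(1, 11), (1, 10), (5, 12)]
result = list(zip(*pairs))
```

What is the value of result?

Step 1: zip(*pairs) transposes: unzips [(1, 11), (1, 10), (5, 12)] into separate sequences.
Step 2: First elements: (1, 1, 5), second elements: (11, 10, 12).
Therefore result = [(1, 1, 5), (11, 10, 12)].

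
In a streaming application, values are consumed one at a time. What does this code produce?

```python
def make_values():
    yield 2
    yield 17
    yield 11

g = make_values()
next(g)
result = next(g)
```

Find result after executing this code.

Step 1: make_values() creates a generator.
Step 2: next(g) yields 2 (consumed and discarded).
Step 3: next(g) yields 17, assigned to result.
Therefore result = 17.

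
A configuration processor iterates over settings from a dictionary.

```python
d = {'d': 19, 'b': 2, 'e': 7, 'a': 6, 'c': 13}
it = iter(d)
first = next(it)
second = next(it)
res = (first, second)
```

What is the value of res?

Step 1: iter(d) iterates over keys: ['d', 'b', 'e', 'a', 'c'].
Step 2: first = next(it) = 'd', second = next(it) = 'b'.
Therefore res = ('d', 'b').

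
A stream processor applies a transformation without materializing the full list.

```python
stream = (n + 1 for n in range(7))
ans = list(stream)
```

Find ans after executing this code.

Step 1: For each n in range(7), compute n+1:
  n=0: 0+1 = 1
  n=1: 1+1 = 2
  n=2: 2+1 = 3
  n=3: 3+1 = 4
  n=4: 4+1 = 5
  n=5: 5+1 = 6
  n=6: 6+1 = 7
Therefore ans = [1, 2, 3, 4, 5, 6, 7].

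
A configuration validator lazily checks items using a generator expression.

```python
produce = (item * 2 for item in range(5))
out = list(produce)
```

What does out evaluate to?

Step 1: For each item in range(5), compute item*2:
  item=0: 0*2 = 0
  item=1: 1*2 = 2
  item=2: 2*2 = 4
  item=3: 3*2 = 6
  item=4: 4*2 = 8
Therefore out = [0, 2, 4, 6, 8].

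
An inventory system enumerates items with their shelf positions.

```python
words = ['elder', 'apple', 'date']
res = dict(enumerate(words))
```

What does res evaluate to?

Step 1: enumerate pairs indices with words:
  0 -> 'elder'
  1 -> 'apple'
  2 -> 'date'
Therefore res = {0: 'elder', 1: 'apple', 2: 'date'}.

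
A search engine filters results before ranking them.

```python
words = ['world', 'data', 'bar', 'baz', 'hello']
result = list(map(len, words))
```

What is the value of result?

Step 1: Map len() to each word:
  'world' -> 5
  'data' -> 4
  'bar' -> 3
  'baz' -> 3
  'hello' -> 5
Therefore result = [5, 4, 3, 3, 5].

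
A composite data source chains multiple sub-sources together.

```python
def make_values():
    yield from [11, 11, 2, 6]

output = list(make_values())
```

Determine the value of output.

Step 1: yield from delegates to the iterable, yielding each element.
Step 2: Collected values: [11, 11, 2, 6].
Therefore output = [11, 11, 2, 6].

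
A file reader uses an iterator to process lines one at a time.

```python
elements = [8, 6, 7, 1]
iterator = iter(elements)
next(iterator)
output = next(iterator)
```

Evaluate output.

Step 1: Create iterator over [8, 6, 7, 1].
Step 2: next() consumes 8.
Step 3: next() returns 6.
Therefore output = 6.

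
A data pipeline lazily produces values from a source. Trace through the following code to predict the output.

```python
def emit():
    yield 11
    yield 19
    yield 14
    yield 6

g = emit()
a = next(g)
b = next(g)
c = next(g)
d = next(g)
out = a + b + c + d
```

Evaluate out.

Step 1: Create generator and consume all values:
  a = next(g) = 11
  b = next(g) = 19
  c = next(g) = 14
  d = next(g) = 6
Step 2: out = 11 + 19 + 14 + 6 = 50.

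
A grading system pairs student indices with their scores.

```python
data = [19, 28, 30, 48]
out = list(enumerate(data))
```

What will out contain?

Step 1: enumerate pairs each element with its index:
  (0, 19)
  (1, 28)
  (2, 30)
  (3, 48)
Therefore out = [(0, 19), (1, 28), (2, 30), (3, 48)].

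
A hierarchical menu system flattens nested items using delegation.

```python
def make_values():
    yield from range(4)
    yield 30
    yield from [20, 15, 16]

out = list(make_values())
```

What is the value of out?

Step 1: Trace yields in order:
  yield 0
  yield 1
  yield 2
  yield 3
  yield 30
  yield 20
  yield 15
  yield 16
Therefore out = [0, 1, 2, 3, 30, 20, 15, 16].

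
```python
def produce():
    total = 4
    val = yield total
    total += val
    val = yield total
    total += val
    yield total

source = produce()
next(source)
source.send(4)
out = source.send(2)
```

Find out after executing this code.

Step 1: next() -> yield total=4.
Step 2: send(4) -> val=4, total = 4+4 = 8, yield 8.
Step 3: send(2) -> val=2, total = 8+2 = 10, yield 10.
Therefore out = 10.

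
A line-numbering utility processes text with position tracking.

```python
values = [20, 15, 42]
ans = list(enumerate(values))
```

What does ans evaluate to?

Step 1: enumerate pairs each element with its index:
  (0, 20)
  (1, 15)
  (2, 42)
Therefore ans = [(0, 20), (1, 15), (2, 42)].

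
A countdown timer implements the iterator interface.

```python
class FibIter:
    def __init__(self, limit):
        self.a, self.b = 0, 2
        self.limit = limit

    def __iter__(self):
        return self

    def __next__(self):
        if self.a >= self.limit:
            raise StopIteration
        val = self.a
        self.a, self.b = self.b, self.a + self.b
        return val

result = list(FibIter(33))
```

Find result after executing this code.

Step 1: Fibonacci-like sequence (a=0, b=2) until >= 33:
  Yield 0, then a,b = 2,2
  Yield 2, then a,b = 2,4
  Yield 2, then a,b = 4,6
  Yield 4, then a,b = 6,10
  Yield 6, then a,b = 10,16
  Yield 10, then a,b = 16,26
  Yield 16, then a,b = 26,42
  Yield 26, then a,b = 42,68
Step 2: 42 >= 33, stop.
Therefore result = [0, 2, 2, 4, 6, 10, 16, 26].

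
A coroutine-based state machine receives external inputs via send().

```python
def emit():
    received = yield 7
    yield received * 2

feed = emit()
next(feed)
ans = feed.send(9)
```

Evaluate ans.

Step 1: next(feed) advances to first yield, producing 7.
Step 2: send(9) resumes, received = 9.
Step 3: yield received * 2 = 9 * 2 = 18.
Therefore ans = 18.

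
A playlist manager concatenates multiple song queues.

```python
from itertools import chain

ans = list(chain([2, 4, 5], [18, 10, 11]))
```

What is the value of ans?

Step 1: chain() concatenates iterables: [2, 4, 5] + [18, 10, 11].
Therefore ans = [2, 4, 5, 18, 10, 11].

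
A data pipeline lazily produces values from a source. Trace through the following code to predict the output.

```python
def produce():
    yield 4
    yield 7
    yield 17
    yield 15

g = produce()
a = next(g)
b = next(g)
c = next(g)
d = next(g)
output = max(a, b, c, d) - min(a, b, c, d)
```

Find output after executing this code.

Step 1: Create generator and consume all values:
  a = next(g) = 4
  b = next(g) = 7
  c = next(g) = 17
  d = next(g) = 15
Step 2: max = 17, min = 4, output = 17 - 4 = 13.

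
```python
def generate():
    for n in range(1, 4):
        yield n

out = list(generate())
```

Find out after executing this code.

Step 1: The generator yields each value from range(1, 4).
Step 2: list() consumes all yields: [1, 2, 3].
Therefore out = [1, 2, 3].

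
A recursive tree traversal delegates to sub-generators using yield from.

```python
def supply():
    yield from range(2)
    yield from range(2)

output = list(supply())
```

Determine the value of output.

Step 1: Trace yields in order:
  yield 0
  yield 1
  yield 0
  yield 1
Therefore output = [0, 1, 0, 1].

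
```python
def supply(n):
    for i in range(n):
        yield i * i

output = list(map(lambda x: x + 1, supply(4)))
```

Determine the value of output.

Step 1: supply(4) yields squares: [0, 1, 4, 9].
Step 2: map adds 1 to each: [1, 2, 5, 10].
Therefore output = [1, 2, 5, 10].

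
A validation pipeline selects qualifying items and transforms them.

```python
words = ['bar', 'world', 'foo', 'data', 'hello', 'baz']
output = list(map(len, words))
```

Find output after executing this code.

Step 1: Map len() to each word:
  'bar' -> 3
  'world' -> 5
  'foo' -> 3
  'data' -> 4
  'hello' -> 5
  'baz' -> 3
Therefore output = [3, 5, 3, 4, 5, 3].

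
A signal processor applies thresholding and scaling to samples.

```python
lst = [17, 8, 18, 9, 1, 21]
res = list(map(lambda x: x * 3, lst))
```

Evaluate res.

Step 1: Apply lambda x: x * 3 to each element:
  17 -> 51
  8 -> 24
  18 -> 54
  9 -> 27
  1 -> 3
  21 -> 63
Therefore res = [51, 24, 54, 27, 3, 63].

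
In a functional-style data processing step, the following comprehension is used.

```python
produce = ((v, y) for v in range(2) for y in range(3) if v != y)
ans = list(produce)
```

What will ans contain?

Step 1: Nested generator over range(2) x range(3) where v != y:
  (0, 0): excluded (v == y)
  (0, 1): included
  (0, 2): included
  (1, 0): included
  (1, 1): excluded (v == y)
  (1, 2): included
Therefore ans = [(0, 1), (0, 2), (1, 0), (1, 2)].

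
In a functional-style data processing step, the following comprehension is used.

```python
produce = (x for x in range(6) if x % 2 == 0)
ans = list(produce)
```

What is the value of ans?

Step 1: Filter range(6) keeping only even values:
  x=0: even, included
  x=1: odd, excluded
  x=2: even, included
  x=3: odd, excluded
  x=4: even, included
  x=5: odd, excluded
Therefore ans = [0, 2, 4].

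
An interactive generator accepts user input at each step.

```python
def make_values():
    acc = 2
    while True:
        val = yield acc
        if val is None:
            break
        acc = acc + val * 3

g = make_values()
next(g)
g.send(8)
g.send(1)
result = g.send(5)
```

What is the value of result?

Step 1: next() -> yield acc=2.
Step 2: send(8) -> val=8, acc = 2 + 8*3 = 26, yield 26.
Step 3: send(1) -> val=1, acc = 26 + 1*3 = 29, yield 29.
Step 4: send(5) -> val=5, acc = 29 + 5*3 = 44, yield 44.
Therefore result = 44.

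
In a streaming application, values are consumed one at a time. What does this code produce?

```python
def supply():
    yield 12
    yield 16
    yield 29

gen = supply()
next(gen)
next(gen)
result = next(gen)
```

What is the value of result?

Step 1: supply() creates a generator.
Step 2: next(gen) yields 12 (consumed and discarded).
Step 3: next(gen) yields 16 (consumed and discarded).
Step 4: next(gen) yields 29, assigned to result.
Therefore result = 29.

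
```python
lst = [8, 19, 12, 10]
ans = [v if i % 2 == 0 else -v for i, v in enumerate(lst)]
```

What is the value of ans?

Step 1: For each (i, v), keep v if i is even, negate if odd:
  i=0 (even): keep 8
  i=1 (odd): negate to -19
  i=2 (even): keep 12
  i=3 (odd): negate to -10
Therefore ans = [8, -19, 12, -10].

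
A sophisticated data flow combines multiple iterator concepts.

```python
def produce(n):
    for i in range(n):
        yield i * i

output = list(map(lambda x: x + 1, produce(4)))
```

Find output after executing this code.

Step 1: produce(4) yields squares: [0, 1, 4, 9].
Step 2: map adds 1 to each: [1, 2, 5, 10].
Therefore output = [1, 2, 5, 10].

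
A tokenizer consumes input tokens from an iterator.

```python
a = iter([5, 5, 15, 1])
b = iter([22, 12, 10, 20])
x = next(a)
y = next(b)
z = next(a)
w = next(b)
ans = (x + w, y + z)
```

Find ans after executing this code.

Step 1: a iterates [5, 5, 15, 1], b iterates [22, 12, 10, 20].
Step 2: x = next(a) = 5, y = next(b) = 22.
Step 3: z = next(a) = 5, w = next(b) = 12.
Step 4: ans = (5 + 12, 22 + 5) = (17, 27).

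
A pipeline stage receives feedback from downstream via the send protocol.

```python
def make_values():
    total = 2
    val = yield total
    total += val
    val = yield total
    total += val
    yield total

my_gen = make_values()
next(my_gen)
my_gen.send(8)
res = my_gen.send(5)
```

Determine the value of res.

Step 1: next() -> yield total=2.
Step 2: send(8) -> val=8, total = 2+8 = 10, yield 10.
Step 3: send(5) -> val=5, total = 10+5 = 15, yield 15.
Therefore res = 15.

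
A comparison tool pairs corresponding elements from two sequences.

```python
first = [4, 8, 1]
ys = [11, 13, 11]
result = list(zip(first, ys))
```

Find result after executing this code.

Step 1: zip pairs elements at same index:
  Index 0: (4, 11)
  Index 1: (8, 13)
  Index 2: (1, 11)
Therefore result = [(4, 11), (8, 13), (1, 11)].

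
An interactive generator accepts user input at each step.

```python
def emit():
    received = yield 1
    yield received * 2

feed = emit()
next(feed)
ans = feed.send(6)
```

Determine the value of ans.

Step 1: next(feed) advances to first yield, producing 1.
Step 2: send(6) resumes, received = 6.
Step 3: yield received * 2 = 6 * 2 = 12.
Therefore ans = 12.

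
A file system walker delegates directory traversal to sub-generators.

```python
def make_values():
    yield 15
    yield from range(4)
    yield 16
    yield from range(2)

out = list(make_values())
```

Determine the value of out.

Step 1: Trace yields in order:
  yield 15
  yield 0
  yield 1
  yield 2
  yield 3
  yield 16
  yield 0
  yield 1
Therefore out = [15, 0, 1, 2, 3, 16, 0, 1].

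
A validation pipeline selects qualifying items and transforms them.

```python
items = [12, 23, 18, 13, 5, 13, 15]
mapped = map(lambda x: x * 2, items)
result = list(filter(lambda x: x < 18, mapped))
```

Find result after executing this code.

Step 1: Map x * 2:
  12 -> 24
  23 -> 46
  18 -> 36
  13 -> 26
  5 -> 10
  13 -> 26
  15 -> 30
Step 2: Filter for < 18:
  24: removed
  46: removed
  36: removed
  26: removed
  10: kept
  26: removed
  30: removed
Therefore result = [10].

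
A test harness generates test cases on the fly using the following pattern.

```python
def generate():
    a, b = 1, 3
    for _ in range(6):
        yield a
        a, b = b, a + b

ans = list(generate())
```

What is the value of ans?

Step 1: Fibonacci-like sequence starting with a=1, b=3:
  Iteration 1: yield a=1, then a,b = 3,4
  Iteration 2: yield a=3, then a,b = 4,7
  Iteration 3: yield a=4, then a,b = 7,11
  Iteration 4: yield a=7, then a,b = 11,18
  Iteration 5: yield a=11, then a,b = 18,29
  Iteration 6: yield a=18, then a,b = 29,47
Therefore ans = [1, 3, 4, 7, 11, 18].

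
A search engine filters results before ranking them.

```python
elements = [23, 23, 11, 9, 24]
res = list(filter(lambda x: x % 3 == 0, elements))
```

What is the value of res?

Step 1: Filter elements divisible by 3:
  23 % 3 = 2: removed
  23 % 3 = 2: removed
  11 % 3 = 2: removed
  9 % 3 = 0: kept
  24 % 3 = 0: kept
Therefore res = [9, 24].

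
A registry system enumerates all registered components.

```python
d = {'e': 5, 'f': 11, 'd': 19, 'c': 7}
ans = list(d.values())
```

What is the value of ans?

Step 1: d.values() returns the dictionary values in insertion order.
Therefore ans = [5, 11, 19, 7].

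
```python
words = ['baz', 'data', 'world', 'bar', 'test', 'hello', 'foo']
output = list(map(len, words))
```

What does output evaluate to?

Step 1: Map len() to each word:
  'baz' -> 3
  'data' -> 4
  'world' -> 5
  'bar' -> 3
  'test' -> 4
  'hello' -> 5
  'foo' -> 3
Therefore output = [3, 4, 5, 3, 4, 5, 3].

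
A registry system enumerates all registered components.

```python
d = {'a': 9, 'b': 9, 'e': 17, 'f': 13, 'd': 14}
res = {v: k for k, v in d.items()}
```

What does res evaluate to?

Step 1: Invert dict (swap keys and values):
  'a': 9 -> 9: 'a'
  'b': 9 -> 9: 'b'
  'e': 17 -> 17: 'e'
  'f': 13 -> 13: 'f'
  'd': 14 -> 14: 'd'
Therefore res = {9: 'b', 17: 'e', 13: 'f', 14: 'd'}.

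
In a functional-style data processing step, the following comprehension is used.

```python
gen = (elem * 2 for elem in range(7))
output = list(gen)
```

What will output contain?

Step 1: For each elem in range(7), compute elem*2:
  elem=0: 0*2 = 0
  elem=1: 1*2 = 2
  elem=2: 2*2 = 4
  elem=3: 3*2 = 6
  elem=4: 4*2 = 8
  elem=5: 5*2 = 10
  elem=6: 6*2 = 12
Therefore output = [0, 2, 4, 6, 8, 10, 12].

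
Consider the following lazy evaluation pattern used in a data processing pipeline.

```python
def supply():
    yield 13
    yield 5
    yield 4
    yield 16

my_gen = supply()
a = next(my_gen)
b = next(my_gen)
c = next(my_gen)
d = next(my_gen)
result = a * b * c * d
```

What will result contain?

Step 1: Create generator and consume all values:
  a = next(my_gen) = 13
  b = next(my_gen) = 5
  c = next(my_gen) = 4
  d = next(my_gen) = 16
Step 2: result = 13 * 5 * 4 * 16 = 4160.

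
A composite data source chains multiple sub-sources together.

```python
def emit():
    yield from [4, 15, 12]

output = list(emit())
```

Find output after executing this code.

Step 1: yield from delegates to the iterable, yielding each element.
Step 2: Collected values: [4, 15, 12].
Therefore output = [4, 15, 12].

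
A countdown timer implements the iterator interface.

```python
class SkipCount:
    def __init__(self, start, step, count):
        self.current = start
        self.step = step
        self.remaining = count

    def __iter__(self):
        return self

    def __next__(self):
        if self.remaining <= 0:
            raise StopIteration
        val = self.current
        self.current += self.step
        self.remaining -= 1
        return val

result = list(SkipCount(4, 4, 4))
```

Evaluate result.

Step 1: SkipCount starts at 4, increments by 4, for 4 steps:
  Yield 4, then current += 4
  Yield 8, then current += 4
  Yield 12, then current += 4
  Yield 16, then current += 4
Therefore result = [4, 8, 12, 16].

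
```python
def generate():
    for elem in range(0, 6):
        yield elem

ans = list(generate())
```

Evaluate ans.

Step 1: The generator yields each value from range(0, 6).
Step 2: list() consumes all yields: [0, 1, 2, 3, 4, 5].
Therefore ans = [0, 1, 2, 3, 4, 5].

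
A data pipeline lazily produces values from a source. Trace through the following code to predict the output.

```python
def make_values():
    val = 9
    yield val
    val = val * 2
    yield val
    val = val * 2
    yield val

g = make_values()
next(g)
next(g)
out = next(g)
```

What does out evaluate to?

Step 1: Trace through generator execution:
  Yield 1: val starts at 9, yield 9
  Yield 2: val = 9 * 2 = 18, yield 18
  Yield 3: val = 18 * 2 = 36, yield 36
Step 2: First next() gets 9, second next() gets the second value, third next() yields 36.
Therefore out = 36.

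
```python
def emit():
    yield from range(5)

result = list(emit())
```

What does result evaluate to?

Step 1: yield from delegates to the iterable, yielding each element.
Step 2: Collected values: [0, 1, 2, 3, 4].
Therefore result = [0, 1, 2, 3, 4].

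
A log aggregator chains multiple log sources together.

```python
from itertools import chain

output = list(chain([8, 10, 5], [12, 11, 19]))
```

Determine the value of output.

Step 1: chain() concatenates iterables: [8, 10, 5] + [12, 11, 19].
Therefore output = [8, 10, 5, 12, 11, 19].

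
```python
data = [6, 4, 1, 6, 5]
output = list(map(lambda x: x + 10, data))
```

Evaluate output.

Step 1: Apply lambda x: x + 10 to each element:
  6 -> 16
  4 -> 14
  1 -> 11
  6 -> 16
  5 -> 15
Therefore output = [16, 14, 11, 16, 15].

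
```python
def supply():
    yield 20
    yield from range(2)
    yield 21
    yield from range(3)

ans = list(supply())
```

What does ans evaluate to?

Step 1: Trace yields in order:
  yield 20
  yield 0
  yield 1
  yield 21
  yield 0
  yield 1
  yield 2
Therefore ans = [20, 0, 1, 21, 0, 1, 2].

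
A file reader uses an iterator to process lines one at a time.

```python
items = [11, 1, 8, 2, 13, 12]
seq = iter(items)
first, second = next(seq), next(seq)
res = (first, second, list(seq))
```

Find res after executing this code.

Step 1: Create iterator over [11, 1, 8, 2, 13, 12].
Step 2: first = 11, second = 1.
Step 3: Remaining elements: [8, 2, 13, 12].
Therefore res = (11, 1, [8, 2, 13, 12]).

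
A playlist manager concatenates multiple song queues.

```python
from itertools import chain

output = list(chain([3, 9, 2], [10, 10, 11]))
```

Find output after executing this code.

Step 1: chain() concatenates iterables: [3, 9, 2] + [10, 10, 11].
Therefore output = [3, 9, 2, 10, 10, 11].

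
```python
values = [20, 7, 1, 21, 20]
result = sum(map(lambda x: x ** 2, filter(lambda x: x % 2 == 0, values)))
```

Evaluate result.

Step 1: Filter even numbers from [20, 7, 1, 21, 20]: [20, 20]
Step 2: Square each: [400, 400]
Step 3: Sum = 800.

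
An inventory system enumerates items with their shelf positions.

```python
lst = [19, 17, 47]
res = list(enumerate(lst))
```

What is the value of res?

Step 1: enumerate pairs each element with its index:
  (0, 19)
  (1, 17)
  (2, 47)
Therefore res = [(0, 19), (1, 17), (2, 47)].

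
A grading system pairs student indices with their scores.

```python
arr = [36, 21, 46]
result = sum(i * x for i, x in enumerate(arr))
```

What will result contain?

Step 1: Compute i * x for each (i, x) in enumerate([36, 21, 46]):
  i=0, x=36: 0*36 = 0
  i=1, x=21: 1*21 = 21
  i=2, x=46: 2*46 = 92
Step 2: sum = 0 + 21 + 92 = 113.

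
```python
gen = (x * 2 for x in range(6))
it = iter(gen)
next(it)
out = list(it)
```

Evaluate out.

Step 1: Generator produces [0, 2, 4, 6, 8, 10].
Step 2: next(it) consumes first element (0).
Step 3: list(it) collects remaining: [2, 4, 6, 8, 10].
Therefore out = [2, 4, 6, 8, 10].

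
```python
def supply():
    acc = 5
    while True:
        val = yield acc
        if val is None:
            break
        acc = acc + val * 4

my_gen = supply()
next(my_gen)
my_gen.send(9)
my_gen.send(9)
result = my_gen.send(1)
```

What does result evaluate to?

Step 1: next() -> yield acc=5.
Step 2: send(9) -> val=9, acc = 5 + 9*4 = 41, yield 41.
Step 3: send(9) -> val=9, acc = 41 + 9*4 = 77, yield 77.
Step 4: send(1) -> val=1, acc = 77 + 1*4 = 81, yield 81.
Therefore result = 81.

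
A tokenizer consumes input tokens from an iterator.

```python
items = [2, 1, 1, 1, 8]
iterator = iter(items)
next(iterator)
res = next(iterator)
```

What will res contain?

Step 1: Create iterator over [2, 1, 1, 1, 8].
Step 2: next() consumes 2.
Step 3: next() returns 1.
Therefore res = 1.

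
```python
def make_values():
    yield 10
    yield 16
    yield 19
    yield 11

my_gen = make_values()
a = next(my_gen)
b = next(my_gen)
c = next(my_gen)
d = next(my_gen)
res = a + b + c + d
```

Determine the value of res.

Step 1: Create generator and consume all values:
  a = next(my_gen) = 10
  b = next(my_gen) = 16
  c = next(my_gen) = 19
  d = next(my_gen) = 11
Step 2: res = 10 + 16 + 19 + 11 = 56.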